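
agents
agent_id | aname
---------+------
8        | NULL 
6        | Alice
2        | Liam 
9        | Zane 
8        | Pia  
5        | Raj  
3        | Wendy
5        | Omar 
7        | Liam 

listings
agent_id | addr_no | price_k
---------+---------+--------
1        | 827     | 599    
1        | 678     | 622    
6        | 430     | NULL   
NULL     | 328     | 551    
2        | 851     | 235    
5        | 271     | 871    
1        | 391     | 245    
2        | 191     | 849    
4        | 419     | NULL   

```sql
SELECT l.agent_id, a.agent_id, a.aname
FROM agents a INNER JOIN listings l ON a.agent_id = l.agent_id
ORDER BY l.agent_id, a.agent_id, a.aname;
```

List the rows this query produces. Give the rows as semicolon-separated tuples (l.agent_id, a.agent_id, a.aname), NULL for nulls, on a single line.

INNER JOIN keeps only pairs where the ON condition holds.
Matching on a.agent_id = l.agent_id. A NULL in a compared column never satisfies the condition.
- a (agent_id=8) has no partner → excluded.
- a (agent_id=6) pairs with 1 row(s) of l.
- a (agent_id=2) pairs with 2 row(s) of l.
- a (agent_id=9) has no partner → excluded.
- a (agent_id=8) has no partner → excluded.
- a (agent_id=5) pairs with 1 row(s) of l.
- a (agent_id=3) has no partner → excluded.
- a (agent_id=5) pairs with 1 row(s) of l.
- a (agent_id=7) has no partner → excluded.
After projecting and ordering:
l.agent_id | a.agent_id | a.aname
2 | 2 | Liam
2 | 2 | Liam
5 | 5 | Omar
5 | 5 | Raj
6 | 6 | Alice

(2, 2, Liam); (2, 2, Liam); (5, 5, Omar); (5, 5, Raj); (6, 6, Alice)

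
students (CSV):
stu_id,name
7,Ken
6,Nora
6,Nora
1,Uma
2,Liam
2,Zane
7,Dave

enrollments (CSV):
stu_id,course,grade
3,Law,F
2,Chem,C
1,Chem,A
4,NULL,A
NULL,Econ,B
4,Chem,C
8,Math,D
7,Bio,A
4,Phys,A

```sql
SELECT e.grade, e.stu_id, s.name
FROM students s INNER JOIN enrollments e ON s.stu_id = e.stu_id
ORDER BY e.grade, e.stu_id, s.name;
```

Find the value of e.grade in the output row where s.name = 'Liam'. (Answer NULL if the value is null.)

INNER JOIN keeps only pairs where the ON condition holds.
Matching on s.stu_id = e.stu_id. A NULL in a compared column never satisfies the condition.
- s (stu_id=7) pairs with 1 row(s) of e.
- s (stu_id=6) has no partner → excluded.
- s (stu_id=6) has no partner → excluded.
- s (stu_id=1) pairs with 1 row(s) of e.
- s (stu_id=2) pairs with 1 row(s) of e.
- s (stu_id=2) pairs with 1 row(s) of e.
- s (stu_id=7) pairs with 1 row(s) of e.

C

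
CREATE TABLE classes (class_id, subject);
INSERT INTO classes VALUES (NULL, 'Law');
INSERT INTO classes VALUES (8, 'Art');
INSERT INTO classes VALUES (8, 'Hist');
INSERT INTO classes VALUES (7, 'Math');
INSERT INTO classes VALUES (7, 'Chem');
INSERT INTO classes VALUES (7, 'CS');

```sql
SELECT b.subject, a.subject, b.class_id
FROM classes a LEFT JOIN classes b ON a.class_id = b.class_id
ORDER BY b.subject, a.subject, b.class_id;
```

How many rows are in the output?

14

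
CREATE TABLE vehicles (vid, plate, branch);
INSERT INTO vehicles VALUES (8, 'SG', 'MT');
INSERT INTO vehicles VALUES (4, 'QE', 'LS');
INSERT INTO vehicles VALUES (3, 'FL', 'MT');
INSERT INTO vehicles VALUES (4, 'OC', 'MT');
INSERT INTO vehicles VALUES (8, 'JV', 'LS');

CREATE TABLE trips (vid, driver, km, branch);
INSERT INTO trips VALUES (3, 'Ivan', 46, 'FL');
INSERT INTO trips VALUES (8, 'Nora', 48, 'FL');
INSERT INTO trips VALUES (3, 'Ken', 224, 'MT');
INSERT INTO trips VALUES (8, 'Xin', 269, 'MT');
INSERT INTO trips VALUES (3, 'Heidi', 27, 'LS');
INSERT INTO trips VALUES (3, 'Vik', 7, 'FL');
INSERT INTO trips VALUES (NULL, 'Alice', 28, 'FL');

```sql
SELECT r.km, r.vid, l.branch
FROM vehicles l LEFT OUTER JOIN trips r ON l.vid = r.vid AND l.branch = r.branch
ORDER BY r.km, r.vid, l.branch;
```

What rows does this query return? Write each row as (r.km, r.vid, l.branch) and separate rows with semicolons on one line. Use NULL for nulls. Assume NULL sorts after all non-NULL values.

LEFT JOIN keeps every row from `vehicles`; unmatched rows get NULL for `trips`'s columns.
Matching on l.vid = r.vid AND l.branch = r.branch. A NULL in a compared column never satisfies the condition.
- l (vid=8, branch=MT) pairs with 1 row(s) of r.
- l (vid=4, branch=LS) has no partner → padded with NULL.
- l (vid=3, branch=MT) pairs with 1 row(s) of r.
- l (vid=4, branch=MT) has no partner → padded with NULL.
- l (vid=8, branch=LS) has no partner → padded with NULL.
After projecting and ordering:
r.km | r.vid | l.branch
224 | 3 | MT
269 | 8 | MT
NULL | NULL | LS
NULL | NULL | LS
NULL | NULL | MT

(224, 3, MT); (269, 8, MT); (NULL, NULL, LS); (NULL, NULL, LS); (NULL, NULL, MT)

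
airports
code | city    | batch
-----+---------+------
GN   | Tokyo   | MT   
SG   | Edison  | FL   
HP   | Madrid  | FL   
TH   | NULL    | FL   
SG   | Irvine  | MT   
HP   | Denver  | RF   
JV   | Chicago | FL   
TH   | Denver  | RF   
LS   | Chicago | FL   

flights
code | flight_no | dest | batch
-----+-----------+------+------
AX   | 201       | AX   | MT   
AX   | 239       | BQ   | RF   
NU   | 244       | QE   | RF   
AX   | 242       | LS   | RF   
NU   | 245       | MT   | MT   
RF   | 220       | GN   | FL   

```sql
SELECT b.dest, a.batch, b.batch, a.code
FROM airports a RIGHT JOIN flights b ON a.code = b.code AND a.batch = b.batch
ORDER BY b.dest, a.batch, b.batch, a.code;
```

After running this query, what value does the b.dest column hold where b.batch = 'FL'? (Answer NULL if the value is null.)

GN

RIGHT JOIN keeps every row from `flights`; unmatched rows get NULL for `airports`'s columns.
Matching on a.code = b.code AND a.batch = b.batch.
- a row (code=GN, batch=MT): no match.
- a row (code=SG, batch=FL): no match.
- a row (code=HP, batch=FL): no match.
- a row (code=TH, batch=FL): no match.
- a row (code=SG, batch=MT): no match.
- a row (code=HP, batch=RF): no match.
- a row (code=JV, batch=FL): no match.
- a row (code=TH, batch=RF): no match.
- a row (code=LS, batch=FL): no match.
- plus 6 unmatched b row(s), each kept with NULL a columns.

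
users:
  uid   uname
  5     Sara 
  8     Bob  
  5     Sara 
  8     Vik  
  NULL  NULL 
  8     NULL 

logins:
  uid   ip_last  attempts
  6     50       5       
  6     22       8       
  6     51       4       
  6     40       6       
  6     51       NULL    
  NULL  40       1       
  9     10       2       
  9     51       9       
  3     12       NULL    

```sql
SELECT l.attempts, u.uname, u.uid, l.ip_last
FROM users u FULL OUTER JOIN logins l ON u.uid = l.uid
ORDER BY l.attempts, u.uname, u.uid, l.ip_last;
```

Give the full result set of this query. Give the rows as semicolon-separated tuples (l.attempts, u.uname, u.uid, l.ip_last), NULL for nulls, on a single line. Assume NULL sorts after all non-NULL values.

FULL OUTER JOIN keeps every row from both sides; unmatched rows get NULL for the other side's columns.
Matching on u.uid = l.uid. A NULL in a compared column never satisfies the condition.
- u (uid=5) has no partner → padded with NULL.
- u (uid=8) has no partner → padded with NULL.
- u (uid=5) has no partner → padded with NULL.
- u (uid=8) has no partner → padded with NULL.
- u (uid=NULL) has no partner → padded with NULL.
- u (uid=8) has no partner → padded with NULL.
- plus 9 unmatched l row(s), each kept with NULL u columns.

(1, NULL, NULL, 40); (2, NULL, NULL, 10); (4, NULL, NULL, 51); (5, NULL, NULL, 50); (6, NULL, NULL, 40); (8, NULL, NULL, 22); (9, NULL, NULL, 51); (NULL, Bob, 8, NULL); (NULL, Sara, 5, NULL); (NULL, Sara, 5, NULL); (NULL, Vik, 8, NULL); (NULL, NULL, 8, NULL); (NULL, NULL, NULL, 12); (NULL, NULL, NULL, 51); (NULL, NULL, NULL, NULL)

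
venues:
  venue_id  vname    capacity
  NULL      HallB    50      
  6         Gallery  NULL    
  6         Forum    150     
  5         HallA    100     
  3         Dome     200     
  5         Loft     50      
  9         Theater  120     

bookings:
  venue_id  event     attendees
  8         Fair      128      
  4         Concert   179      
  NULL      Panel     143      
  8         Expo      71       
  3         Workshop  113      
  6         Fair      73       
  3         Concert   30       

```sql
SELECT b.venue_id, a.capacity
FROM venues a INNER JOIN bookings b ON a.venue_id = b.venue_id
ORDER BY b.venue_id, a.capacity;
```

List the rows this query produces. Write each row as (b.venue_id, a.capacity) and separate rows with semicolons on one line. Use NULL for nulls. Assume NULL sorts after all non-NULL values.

(3, 200); (3, 200); (6, 150); (6, NULL)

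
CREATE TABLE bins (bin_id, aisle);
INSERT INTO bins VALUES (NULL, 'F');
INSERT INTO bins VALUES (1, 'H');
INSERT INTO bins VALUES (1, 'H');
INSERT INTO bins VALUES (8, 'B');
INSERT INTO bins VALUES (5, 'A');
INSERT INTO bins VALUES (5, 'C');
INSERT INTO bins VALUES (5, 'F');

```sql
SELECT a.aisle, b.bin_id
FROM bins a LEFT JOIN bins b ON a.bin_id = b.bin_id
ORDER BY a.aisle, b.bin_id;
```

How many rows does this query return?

15

LEFT JOIN keeps every row from `bins a`; unmatched rows get NULL for `bins b`'s columns.
Matching on a.bin_id = b.bin_id. A NULL in a compared column never satisfies the condition.
Matched pairs: 14; unmatched a rows kept: 1.
Total: 14 matched + 1 padded = 15 rows.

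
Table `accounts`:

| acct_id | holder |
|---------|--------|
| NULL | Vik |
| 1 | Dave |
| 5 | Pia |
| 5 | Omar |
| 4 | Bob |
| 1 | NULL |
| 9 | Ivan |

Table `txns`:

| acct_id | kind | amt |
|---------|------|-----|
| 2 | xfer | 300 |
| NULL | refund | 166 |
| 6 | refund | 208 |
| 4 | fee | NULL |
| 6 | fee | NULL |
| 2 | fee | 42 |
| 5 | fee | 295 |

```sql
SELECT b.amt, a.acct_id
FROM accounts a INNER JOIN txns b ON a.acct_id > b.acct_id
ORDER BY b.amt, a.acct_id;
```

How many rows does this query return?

INNER JOIN keeps only pairs where the ON condition holds.
Matching on a.acct_id > b.acct_id. A NULL in a compared column never satisfies the condition.
Matched pairs: 14.
Total: 14 rows.

14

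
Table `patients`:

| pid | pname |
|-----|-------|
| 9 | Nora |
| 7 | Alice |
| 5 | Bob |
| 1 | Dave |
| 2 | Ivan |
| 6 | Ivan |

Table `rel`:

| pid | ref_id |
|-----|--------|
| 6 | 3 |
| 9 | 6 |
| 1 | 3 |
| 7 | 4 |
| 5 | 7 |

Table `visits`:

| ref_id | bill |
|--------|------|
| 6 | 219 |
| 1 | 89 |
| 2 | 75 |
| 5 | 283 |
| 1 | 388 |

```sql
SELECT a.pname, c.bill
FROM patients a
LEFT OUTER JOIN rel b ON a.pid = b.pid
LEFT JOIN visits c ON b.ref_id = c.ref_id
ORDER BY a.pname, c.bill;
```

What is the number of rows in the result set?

Joins associate left-to-right: patients LEFT JOIN rel on pid gives 6 intermediate row(s).
Then LEFT JOIN `visits c` on ref_id: each of those 6 rows is kept; rows whose b.ref_id has no match in c get NULL for c's columns.
Result: 6 row(s).

6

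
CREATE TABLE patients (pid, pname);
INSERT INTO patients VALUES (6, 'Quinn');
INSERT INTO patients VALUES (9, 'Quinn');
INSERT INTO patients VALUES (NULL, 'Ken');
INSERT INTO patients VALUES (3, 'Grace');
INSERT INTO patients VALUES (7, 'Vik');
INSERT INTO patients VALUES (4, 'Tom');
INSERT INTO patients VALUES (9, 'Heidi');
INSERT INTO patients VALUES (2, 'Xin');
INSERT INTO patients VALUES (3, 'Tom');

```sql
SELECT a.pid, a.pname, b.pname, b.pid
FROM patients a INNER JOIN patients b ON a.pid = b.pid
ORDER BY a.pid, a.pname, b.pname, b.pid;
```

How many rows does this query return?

12

INNER JOIN keeps only pairs where the ON condition holds.
Matching on a.pid = b.pid. A NULL in a compared column never satisfies the condition.
- a (pid=6) pairs with 1 row(s) of b.
- a (pid=9) pairs with 2 row(s) of b.
- a (pid=NULL) has no partner → excluded.
- a (pid=3) pairs with 2 row(s) of b.
- a (pid=7) pairs with 1 row(s) of b.
- a (pid=4) pairs with 1 row(s) of b.
- a (pid=9) pairs with 2 row(s) of b.
- a (pid=2) pairs with 1 row(s) of b.
- a (pid=3) pairs with 2 row(s) of b.
Total: 12 rows.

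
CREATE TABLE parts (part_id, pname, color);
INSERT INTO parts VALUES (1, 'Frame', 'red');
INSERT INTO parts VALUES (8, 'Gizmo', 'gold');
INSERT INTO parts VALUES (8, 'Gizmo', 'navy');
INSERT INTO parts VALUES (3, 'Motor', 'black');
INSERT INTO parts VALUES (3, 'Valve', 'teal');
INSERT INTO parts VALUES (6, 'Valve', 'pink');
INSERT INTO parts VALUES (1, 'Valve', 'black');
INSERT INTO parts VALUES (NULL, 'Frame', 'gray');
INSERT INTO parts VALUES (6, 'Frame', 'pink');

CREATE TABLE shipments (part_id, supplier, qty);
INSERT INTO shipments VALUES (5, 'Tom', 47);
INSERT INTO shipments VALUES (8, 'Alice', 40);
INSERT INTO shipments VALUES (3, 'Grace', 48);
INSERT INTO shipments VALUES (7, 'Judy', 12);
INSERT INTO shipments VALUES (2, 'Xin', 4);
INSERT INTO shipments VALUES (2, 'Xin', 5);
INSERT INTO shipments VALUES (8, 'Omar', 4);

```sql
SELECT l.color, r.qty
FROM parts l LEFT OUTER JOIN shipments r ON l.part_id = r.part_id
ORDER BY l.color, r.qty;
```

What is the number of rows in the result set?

11

LEFT JOIN keeps every row from `parts`; unmatched rows get NULL for `shipments`'s columns.
Matching on l.part_id = r.part_id. A NULL in a compared column never satisfies the condition.
Matched pairs: 6; unmatched l rows kept: 5.
Total: 6 matched + 5 padded = 11 rows.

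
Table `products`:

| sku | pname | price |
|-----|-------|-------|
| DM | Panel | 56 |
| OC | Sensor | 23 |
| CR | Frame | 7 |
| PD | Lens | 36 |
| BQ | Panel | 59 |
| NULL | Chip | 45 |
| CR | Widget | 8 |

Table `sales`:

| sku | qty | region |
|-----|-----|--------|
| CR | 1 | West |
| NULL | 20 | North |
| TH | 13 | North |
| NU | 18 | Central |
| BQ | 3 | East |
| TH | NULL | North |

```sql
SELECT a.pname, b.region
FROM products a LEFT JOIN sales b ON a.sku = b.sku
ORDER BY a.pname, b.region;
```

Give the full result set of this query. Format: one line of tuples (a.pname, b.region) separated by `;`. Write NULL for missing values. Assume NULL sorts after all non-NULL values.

(Chip, NULL); (Frame, West); (Lens, NULL); (Panel, East); (Panel, NULL); (Sensor, NULL); (Widget, West)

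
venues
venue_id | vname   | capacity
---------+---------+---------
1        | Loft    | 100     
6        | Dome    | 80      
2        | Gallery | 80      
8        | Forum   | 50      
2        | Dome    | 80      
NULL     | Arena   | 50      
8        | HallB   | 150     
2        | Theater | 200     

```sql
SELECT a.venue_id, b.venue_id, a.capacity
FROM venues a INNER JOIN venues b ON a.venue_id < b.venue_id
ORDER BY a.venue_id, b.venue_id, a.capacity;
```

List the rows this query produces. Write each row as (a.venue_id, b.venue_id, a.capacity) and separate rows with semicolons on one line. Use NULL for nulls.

(1, 2, 100); (1, 2, 100); (1, 2, 100); (1, 6, 100); (1, 8, 100); (1, 8, 100); (2, 6, 80); (2, 6, 80); (2, 6, 200); (2, 8, 80); (2, 8, 80); (2, 8, 80); (2, 8, 80); (2, 8, 200); (2, 8, 200); (6, 8, 80); (6, 8, 80)

INNER JOIN keeps only pairs where the ON condition holds.
Matching on a.venue_id < b.venue_id. A NULL in a compared column never satisfies the condition.
- a[0] venue_id=1 → 6 match(es) in b → 6 row(s).
- a[1] venue_id=6 → 2 match(es) in b → 2 row(s).
- a[2] venue_id=2 → 3 match(es) in b → 3 row(s).
- a[3] venue_id=8 → no match; dropped.
- a[4] venue_id=2 → 3 match(es) in b → 3 row(s).
- a[5] venue_id=NULL → no match; dropped.
- a[6] venue_id=8 → no match; dropped.
- a[7] venue_id=2 → 3 match(es) in b → 3 row(s).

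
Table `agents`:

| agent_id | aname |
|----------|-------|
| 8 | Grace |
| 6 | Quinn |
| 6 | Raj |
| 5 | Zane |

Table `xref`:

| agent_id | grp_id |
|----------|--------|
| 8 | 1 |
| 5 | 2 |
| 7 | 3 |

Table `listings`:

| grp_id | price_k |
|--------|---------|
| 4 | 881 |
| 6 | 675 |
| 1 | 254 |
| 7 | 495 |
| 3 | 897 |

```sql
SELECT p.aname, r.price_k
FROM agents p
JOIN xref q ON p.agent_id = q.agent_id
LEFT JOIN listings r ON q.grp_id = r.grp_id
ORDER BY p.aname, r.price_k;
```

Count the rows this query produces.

2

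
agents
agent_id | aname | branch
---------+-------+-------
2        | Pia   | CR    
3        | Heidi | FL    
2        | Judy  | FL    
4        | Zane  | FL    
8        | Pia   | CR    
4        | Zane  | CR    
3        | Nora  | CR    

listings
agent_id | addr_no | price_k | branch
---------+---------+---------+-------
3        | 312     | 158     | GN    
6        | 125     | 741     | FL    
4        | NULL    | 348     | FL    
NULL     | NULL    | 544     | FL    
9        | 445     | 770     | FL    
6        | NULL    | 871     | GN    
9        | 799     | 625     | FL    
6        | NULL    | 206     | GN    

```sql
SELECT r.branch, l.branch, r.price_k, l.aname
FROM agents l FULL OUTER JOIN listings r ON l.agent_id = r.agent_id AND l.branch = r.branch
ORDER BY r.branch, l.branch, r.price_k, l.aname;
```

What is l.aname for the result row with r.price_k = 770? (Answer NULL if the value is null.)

FULL OUTER JOIN keeps every row from both sides; unmatched rows get NULL for the other side's columns.
Matching on l.agent_id = r.agent_id AND l.branch = r.branch. A NULL in a compared column never satisfies the condition.
- l row (agent_id=2, branch=CR): no match → kept, r columns NULL.
- l row (agent_id=3, branch=FL): no match → kept, r columns NULL.
- l row (agent_id=2, branch=FL): no match → kept, r columns NULL.
- l row (agent_id=4, branch=FL): matches 1 r row(s) → 1 output row(s).
- l row (agent_id=8, branch=CR): no match → kept, r columns NULL.
- l row (agent_id=4, branch=CR): no match → kept, r columns NULL.
- l row (agent_id=3, branch=CR): no match → kept, r columns NULL.
- 7 r row(s) had no l match → kept, l columns NULL.

NULL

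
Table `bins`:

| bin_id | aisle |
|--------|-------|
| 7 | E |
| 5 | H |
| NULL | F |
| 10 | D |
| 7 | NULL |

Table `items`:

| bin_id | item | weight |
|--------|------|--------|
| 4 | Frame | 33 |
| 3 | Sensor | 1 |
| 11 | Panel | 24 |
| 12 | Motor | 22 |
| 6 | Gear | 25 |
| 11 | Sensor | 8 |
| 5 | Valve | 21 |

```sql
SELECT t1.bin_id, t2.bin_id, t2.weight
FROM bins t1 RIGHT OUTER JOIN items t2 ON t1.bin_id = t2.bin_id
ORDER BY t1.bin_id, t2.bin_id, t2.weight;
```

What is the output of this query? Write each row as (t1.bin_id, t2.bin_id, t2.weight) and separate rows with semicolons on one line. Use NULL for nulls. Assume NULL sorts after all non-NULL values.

(5, 5, 21); (NULL, 3, 1); (NULL, 4, 33); (NULL, 6, 25); (NULL, 11, 8); (NULL, 11, 24); (NULL, 12, 22)

RIGHT JOIN keeps every row from `items`; unmatched rows get NULL for `bins`'s columns.
Matching on t1.bin_id = t2.bin_id. A NULL in a compared column never satisfies the condition.
Matched pairs: 1; unmatched t2 rows kept: 6.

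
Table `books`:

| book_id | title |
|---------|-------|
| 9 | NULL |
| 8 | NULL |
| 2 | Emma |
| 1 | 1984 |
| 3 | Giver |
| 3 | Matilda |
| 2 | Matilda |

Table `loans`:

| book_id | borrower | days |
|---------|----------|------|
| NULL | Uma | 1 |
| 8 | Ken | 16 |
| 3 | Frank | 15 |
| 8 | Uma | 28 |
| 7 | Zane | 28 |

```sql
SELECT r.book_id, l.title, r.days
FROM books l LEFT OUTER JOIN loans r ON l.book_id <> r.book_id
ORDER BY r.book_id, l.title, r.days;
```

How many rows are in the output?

LEFT JOIN keeps every row from `books`; unmatched rows get NULL for `loans`'s columns.
Matching on l.book_id <> r.book_id. A NULL in a compared column never satisfies the condition.
- l row (book_id=9): matches 4 r row(s) → 4 output row(s).
- l row (book_id=8): matches 2 r row(s) → 2 output row(s).
- l row (book_id=2): matches 4 r row(s) → 4 output row(s).
- l row (book_id=1): matches 4 r row(s) → 4 output row(s).
- l row (book_id=3): matches 3 r row(s) → 3 output row(s).
- l row (book_id=3): matches 3 r row(s) → 3 output row(s).
- l row (book_id=2): matches 4 r row(s) → 4 output row(s).
Total: 24 rows.

24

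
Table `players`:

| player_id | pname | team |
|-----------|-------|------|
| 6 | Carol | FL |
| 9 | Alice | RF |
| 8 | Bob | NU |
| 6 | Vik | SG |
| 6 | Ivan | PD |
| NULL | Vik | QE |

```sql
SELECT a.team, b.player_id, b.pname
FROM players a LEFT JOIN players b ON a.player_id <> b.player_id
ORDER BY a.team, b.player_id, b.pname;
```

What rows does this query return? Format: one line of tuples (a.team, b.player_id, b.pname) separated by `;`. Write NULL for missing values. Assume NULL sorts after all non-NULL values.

LEFT JOIN keeps every row from `players a`; unmatched rows get NULL for `players b`'s columns.
Matching on a.player_id <> b.player_id. A NULL in a compared column never satisfies the condition.
- a row (player_id=6): matches 2 b row(s) → 2 output row(s).
- a row (player_id=9): matches 4 b row(s) → 4 output row(s).
- a row (player_id=8): matches 4 b row(s) → 4 output row(s).
- a row (player_id=6): matches 2 b row(s) → 2 output row(s).
- a row (player_id=6): matches 2 b row(s) → 2 output row(s).
- a row (player_id=NULL): no match → kept, b columns NULL.

(FL, 8, Bob); (FL, 9, Alice); (NU, 6, Carol); (NU, 6, Ivan); (NU, 6, Vik); (NU, 9, Alice); (PD, 8, Bob); (PD, 9, Alice); (QE, NULL, NULL); (RF, 6, Carol); (RF, 6, Ivan); (RF, 6, Vik); (RF, 8, Bob); (SG, 8, Bob); (SG, 9, Alice)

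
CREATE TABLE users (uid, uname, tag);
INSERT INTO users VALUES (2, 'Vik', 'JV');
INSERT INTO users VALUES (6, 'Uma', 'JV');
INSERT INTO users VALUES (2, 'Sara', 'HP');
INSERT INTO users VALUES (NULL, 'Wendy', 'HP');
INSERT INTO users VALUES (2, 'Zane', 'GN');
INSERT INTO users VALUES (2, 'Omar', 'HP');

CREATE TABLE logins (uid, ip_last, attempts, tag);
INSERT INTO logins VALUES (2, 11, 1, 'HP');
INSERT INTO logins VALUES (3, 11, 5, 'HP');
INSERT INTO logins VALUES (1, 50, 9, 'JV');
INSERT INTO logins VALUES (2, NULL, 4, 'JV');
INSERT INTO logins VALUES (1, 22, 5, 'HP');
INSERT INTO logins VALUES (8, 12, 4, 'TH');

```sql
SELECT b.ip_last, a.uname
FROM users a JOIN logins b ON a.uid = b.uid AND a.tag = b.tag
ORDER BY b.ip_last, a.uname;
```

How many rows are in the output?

3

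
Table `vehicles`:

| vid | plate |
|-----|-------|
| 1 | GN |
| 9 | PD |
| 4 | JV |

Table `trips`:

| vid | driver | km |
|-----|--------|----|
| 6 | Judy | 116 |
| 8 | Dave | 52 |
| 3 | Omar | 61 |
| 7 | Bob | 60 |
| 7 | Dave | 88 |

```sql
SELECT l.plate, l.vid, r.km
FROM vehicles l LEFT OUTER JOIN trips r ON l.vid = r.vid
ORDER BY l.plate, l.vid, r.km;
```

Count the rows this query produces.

3

LEFT JOIN keeps every row from `vehicles`; unmatched rows get NULL for `trips`'s columns.
Matching on l.vid = r.vid.
- l row (vid=1): no match → kept, r columns NULL.
- l row (vid=9): no match → kept, r columns NULL.
- l row (vid=4): no match → kept, r columns NULL.
Total: 0 matched + 3 padded = 3 rows.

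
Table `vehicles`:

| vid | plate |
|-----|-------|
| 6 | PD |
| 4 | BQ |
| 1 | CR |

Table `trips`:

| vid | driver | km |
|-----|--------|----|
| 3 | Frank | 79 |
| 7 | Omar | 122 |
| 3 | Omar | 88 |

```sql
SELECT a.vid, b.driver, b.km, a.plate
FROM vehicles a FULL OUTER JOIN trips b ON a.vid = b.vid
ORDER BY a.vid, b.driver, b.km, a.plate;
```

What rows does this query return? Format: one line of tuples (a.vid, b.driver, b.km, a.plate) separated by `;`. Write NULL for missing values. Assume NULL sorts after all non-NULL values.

FULL OUTER JOIN keeps every row from both sides; unmatched rows get NULL for the other side's columns.
Matching on a.vid = b.vid.
- vid=6: no b row matches, row kept with b columns NULL.
- vid=4: no b row matches, row kept with b columns NULL.
- vid=1: no b row matches, row kept with b columns NULL.
- 3 b row(s) had no a match → kept, a columns NULL.
After projecting and ordering:
a.vid | b.driver | b.km | a.plate
1 | NULL | NULL | CR
4 | NULL | NULL | BQ
6 | NULL | NULL | PD
NULL | Frank | 79 | NULL
NULL | Omar | 88 | NULL
NULL | Omar | 122 | NULL

(1, NULL, NULL, CR); (4, NULL, NULL, BQ); (6, NULL, NULL, PD); (NULL, Frank, 79, NULL); (NULL, Omar, 88, NULL); (NULL, Omar, 122, NULL)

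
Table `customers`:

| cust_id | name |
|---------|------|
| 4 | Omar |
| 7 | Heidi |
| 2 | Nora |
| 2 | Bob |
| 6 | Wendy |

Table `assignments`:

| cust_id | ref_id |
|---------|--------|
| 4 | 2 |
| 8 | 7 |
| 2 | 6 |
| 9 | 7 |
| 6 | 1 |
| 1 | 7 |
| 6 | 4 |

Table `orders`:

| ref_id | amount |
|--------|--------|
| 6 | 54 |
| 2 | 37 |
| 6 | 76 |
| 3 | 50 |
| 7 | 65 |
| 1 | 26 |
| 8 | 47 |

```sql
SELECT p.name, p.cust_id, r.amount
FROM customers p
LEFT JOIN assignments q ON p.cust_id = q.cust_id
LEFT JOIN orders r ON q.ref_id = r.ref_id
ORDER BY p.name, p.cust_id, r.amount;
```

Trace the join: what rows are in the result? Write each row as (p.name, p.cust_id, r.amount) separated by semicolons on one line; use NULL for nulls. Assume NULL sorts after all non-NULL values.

(Bob, 2, 54); (Bob, 2, 76); (Heidi, 7, NULL); (Nora, 2, 54); (Nora, 2, 76); (Omar, 4, 37); (Wendy, 6, 26); (Wendy, 6, NULL)

Joins associate left-to-right: customers LEFT JOIN assignments on cust_id gives 6 intermediate row(s).
Then LEFT JOIN `orders r` on ref_id: each of those 6 rows is kept; rows whose q.ref_id has no match in r get NULL for r's columns.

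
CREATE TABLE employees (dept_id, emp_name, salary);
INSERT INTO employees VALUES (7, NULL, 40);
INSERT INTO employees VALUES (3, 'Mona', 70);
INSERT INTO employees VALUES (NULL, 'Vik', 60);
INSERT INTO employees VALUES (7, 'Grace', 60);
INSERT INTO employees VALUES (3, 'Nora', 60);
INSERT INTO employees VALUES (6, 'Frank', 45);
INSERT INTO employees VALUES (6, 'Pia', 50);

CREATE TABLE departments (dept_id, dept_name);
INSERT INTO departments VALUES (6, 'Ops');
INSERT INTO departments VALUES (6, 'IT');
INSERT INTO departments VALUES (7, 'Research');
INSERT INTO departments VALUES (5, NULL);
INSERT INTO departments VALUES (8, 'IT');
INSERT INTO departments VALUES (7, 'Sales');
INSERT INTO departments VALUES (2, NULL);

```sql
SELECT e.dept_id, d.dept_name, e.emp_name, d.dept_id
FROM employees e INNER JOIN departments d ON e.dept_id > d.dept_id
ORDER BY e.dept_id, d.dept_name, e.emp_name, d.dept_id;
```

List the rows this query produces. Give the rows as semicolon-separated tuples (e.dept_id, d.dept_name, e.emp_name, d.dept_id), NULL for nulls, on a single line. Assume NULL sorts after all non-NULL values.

(3, NULL, Mona, 2); (3, NULL, Nora, 2); (6, NULL, Frank, 2); (6, NULL, Frank, 5); (6, NULL, Pia, 2); (6, NULL, Pia, 5); (7, IT, Grace, 6); (7, IT, NULL, 6); (7, Ops, Grace, 6); (7, Ops, NULL, 6); (7, NULL, Grace, 2); (7, NULL, Grace, 5); (7, NULL, NULL, 2); (7, NULL, NULL, 5)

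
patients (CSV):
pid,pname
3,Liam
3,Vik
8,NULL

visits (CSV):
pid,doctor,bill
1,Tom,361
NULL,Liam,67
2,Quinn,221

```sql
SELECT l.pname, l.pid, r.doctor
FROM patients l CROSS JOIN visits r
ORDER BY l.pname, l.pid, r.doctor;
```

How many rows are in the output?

CROSS JOIN pairs every row of `patients` with every row of `visits`: 3 × 3 = 9 rows.

9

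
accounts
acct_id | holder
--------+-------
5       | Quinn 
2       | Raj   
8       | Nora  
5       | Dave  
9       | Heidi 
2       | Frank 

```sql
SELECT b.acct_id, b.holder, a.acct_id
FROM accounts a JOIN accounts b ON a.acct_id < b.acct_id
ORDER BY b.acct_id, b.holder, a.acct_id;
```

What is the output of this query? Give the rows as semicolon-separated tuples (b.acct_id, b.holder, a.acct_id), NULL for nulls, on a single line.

INNER JOIN keeps only pairs where the ON condition holds.
Matching on a.acct_id < b.acct_id.
Matched pairs: 13.

(5, Dave, 2); (5, Dave, 2); (5, Quinn, 2); (5, Quinn, 2); (8, Nora, 2); (8, Nora, 2); (8, Nora, 5); (8, Nora, 5); (9, Heidi, 2); (9, Heidi, 2); (9, Heidi, 5); (9, Heidi, 5); (9, Heidi, 8)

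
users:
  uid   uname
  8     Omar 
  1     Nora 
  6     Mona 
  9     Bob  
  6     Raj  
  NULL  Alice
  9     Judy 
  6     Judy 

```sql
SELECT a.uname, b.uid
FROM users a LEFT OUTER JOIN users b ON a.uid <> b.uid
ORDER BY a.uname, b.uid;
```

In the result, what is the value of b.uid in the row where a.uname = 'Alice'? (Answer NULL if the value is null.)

NULL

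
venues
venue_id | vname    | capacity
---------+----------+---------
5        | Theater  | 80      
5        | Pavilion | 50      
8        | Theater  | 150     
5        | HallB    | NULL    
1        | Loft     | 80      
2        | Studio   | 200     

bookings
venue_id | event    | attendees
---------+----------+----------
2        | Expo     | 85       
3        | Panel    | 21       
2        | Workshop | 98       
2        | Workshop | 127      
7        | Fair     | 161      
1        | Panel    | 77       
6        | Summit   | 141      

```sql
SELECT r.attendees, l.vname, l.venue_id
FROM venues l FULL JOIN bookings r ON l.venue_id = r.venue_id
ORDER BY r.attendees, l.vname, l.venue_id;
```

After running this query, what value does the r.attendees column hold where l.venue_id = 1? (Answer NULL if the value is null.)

77

FULL OUTER JOIN keeps every row from both sides; unmatched rows get NULL for the other side's columns.
Matching on l.venue_id = r.venue_id.
- l row (venue_id=5): no match → kept, r columns NULL.
- l row (venue_id=5): no match → kept, r columns NULL.
- l row (venue_id=8): no match → kept, r columns NULL.
- l row (venue_id=5): no match → kept, r columns NULL.
- l row (venue_id=1): matches 1 r row(s) → 1 output row(s).
- l row (venue_id=2): matches 3 r row(s) → 3 output row(s).
- 3 r row(s) had no l match → kept, l columns NULL.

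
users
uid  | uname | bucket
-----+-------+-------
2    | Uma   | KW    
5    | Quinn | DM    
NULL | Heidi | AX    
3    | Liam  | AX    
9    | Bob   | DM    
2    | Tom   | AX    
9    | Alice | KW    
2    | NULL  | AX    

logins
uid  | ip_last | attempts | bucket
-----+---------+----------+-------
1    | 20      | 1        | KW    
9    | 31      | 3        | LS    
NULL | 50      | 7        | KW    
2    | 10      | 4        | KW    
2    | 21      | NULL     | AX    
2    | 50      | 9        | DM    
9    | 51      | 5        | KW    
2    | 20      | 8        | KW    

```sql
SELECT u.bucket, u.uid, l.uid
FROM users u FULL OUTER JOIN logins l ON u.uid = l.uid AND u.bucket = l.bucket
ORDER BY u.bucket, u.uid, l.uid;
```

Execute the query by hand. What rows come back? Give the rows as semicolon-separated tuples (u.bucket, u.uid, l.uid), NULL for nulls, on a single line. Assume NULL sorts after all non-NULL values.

(AX, 2, 2); (AX, 2, 2); (AX, 3, NULL); (AX, NULL, NULL); (DM, 5, NULL); (DM, 9, NULL); (KW, 2, 2); (KW, 2, 2); (KW, 9, 9); (NULL, NULL, 1); (NULL, NULL, 2); (NULL, NULL, 9); (NULL, NULL, NULL)

FULL OUTER JOIN keeps every row from both sides; unmatched rows get NULL for the other side's columns.
Matching on u.uid = l.uid AND u.bucket = l.bucket. A NULL in a compared column never satisfies the condition.
Matched pairs: 5; unmatched u rows kept: 4; unmatched l rows kept: 4.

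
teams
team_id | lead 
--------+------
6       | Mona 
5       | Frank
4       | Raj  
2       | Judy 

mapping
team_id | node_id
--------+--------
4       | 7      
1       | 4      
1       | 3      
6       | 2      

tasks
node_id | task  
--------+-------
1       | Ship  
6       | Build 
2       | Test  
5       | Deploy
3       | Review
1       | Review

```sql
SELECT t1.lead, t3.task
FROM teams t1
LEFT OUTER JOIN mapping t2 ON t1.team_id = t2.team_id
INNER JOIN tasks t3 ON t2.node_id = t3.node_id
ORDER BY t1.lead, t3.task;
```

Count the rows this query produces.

1

Joins associate left-to-right: teams LEFT JOIN mapping on team_id gives 4 intermediate row(s).
Then INNER JOIN `tasks t3` on node_id: keep only rows whose t2.node_id appears in t3.
Result: 1 row(s).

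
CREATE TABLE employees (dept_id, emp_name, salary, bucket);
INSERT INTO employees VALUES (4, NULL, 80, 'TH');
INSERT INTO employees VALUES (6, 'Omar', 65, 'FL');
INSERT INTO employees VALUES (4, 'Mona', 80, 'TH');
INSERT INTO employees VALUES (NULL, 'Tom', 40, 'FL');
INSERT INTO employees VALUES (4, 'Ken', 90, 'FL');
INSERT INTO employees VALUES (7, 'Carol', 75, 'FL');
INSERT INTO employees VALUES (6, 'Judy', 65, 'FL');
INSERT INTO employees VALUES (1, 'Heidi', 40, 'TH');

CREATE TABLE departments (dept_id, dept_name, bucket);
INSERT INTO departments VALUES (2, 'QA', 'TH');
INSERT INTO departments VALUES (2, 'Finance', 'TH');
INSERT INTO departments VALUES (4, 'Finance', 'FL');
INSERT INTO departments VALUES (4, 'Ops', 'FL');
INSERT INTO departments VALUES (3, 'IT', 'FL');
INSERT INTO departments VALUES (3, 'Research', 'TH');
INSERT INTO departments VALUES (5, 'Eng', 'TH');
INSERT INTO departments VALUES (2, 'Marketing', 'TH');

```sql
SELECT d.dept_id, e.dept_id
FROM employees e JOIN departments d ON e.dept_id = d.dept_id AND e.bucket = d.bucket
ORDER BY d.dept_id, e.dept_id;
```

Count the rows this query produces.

2

INNER JOIN keeps only pairs where the ON condition holds.
Matching on e.dept_id = d.dept_id AND e.bucket = d.bucket. A NULL in a compared column never satisfies the condition.
- dept_id=4, bucket=TH: no matching d row, dropped.
- dept_id=6, bucket=FL: no matching d row, dropped.
- dept_id=4, bucket=TH: no matching d row, dropped.
- dept_id=NULL, bucket=FL: no matching d row, dropped.
- dept_id=4, bucket=FL: 2 matching d row(s), so 2 row(s) emitted.
- dept_id=7, bucket=FL: no matching d row, dropped.
- dept_id=6, bucket=FL: no matching d row, dropped.
- dept_id=1, bucket=TH: no matching d row, dropped.
Total: 2 rows.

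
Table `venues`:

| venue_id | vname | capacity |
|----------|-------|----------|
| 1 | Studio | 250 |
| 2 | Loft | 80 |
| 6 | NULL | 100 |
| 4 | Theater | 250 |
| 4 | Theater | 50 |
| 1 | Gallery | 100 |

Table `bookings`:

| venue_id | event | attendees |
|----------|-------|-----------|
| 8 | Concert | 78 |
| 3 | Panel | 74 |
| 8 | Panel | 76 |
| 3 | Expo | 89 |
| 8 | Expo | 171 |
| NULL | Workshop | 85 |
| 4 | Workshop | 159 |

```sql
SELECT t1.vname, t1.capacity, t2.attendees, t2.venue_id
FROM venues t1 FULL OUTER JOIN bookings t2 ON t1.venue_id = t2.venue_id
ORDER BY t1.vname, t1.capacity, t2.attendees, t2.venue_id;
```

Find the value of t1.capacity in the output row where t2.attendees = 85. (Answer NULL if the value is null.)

FULL OUTER JOIN keeps every row from both sides; unmatched rows get NULL for the other side's columns.
Matching on t1.venue_id = t2.venue_id. A NULL in a compared column never satisfies the condition.
Matched pairs: 2; unmatched t1 rows kept: 4; unmatched t2 rows kept: 6.

NULL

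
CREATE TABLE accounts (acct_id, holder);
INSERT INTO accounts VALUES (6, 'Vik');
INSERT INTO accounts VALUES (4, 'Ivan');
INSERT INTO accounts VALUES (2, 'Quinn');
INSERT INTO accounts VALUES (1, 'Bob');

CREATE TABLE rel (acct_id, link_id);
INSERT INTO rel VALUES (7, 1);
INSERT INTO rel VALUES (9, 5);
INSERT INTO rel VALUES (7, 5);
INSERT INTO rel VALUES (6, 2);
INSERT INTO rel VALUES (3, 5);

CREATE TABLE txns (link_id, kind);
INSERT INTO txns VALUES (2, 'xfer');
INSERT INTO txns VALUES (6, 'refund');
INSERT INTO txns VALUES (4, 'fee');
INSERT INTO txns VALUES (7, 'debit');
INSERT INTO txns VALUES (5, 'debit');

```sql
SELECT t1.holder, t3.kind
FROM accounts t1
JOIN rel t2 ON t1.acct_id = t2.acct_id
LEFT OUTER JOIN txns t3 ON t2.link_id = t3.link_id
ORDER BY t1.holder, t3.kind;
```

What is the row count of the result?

1

Step 1 — t1 INNER JOIN t2 on acct_id → 1 row(s).
Then LEFT JOIN `txns t3` on link_id: each of those 1 rows is kept; rows whose t2.link_id has no match in t3 get NULL for t3's columns.
Result: 1 row(s).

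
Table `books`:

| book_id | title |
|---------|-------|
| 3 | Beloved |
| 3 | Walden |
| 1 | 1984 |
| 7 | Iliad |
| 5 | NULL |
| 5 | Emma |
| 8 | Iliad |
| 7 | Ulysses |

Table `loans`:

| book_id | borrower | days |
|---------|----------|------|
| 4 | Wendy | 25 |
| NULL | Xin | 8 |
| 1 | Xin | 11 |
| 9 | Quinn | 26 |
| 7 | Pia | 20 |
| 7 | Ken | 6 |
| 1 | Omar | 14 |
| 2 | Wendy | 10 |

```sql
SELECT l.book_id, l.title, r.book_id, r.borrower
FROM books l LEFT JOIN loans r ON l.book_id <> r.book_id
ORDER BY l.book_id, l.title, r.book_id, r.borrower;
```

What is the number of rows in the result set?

50

LEFT JOIN keeps every row from `books`; unmatched rows get NULL for `loans`'s columns.
Matching on l.book_id <> r.book_id. A NULL in a compared column never satisfies the condition.
- book_id=3: 7 matching r row(s), so 7 row(s) emitted.
- book_id=3: 7 matching r row(s), so 7 row(s) emitted.
- book_id=1: 5 matching r row(s), so 5 row(s) emitted.
- book_id=7: 5 matching r row(s), so 5 row(s) emitted.
- book_id=5: 7 matching r row(s), so 7 row(s) emitted.
- book_id=5: 7 matching r row(s), so 7 row(s) emitted.
- book_id=8: 7 matching r row(s), so 7 row(s) emitted.
- book_id=7: 5 matching r row(s), so 5 row(s) emitted.
Total: 50 rows.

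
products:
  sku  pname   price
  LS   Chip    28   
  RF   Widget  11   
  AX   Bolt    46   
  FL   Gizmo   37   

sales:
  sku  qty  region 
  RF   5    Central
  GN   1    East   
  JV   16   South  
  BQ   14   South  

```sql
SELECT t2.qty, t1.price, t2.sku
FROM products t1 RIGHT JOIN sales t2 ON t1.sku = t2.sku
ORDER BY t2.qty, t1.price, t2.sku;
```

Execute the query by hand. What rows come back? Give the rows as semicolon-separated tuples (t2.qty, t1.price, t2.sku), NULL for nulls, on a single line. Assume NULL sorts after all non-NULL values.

RIGHT JOIN keeps every row from `sales`; unmatched rows get NULL for `products`'s columns.
Matching on t1.sku = t2.sku.
- sku=LS: no matching t2 row.
- sku=RF: 1 matching t2 row(s), so 1 row(s) emitted.
- sku=AX: no matching t2 row.
- sku=FL: no matching t2 row.
- 3 row(s) from t2 found no t1 partner → padded with NULL.
After projecting and ordering:
t2.qty | t1.price | t2.sku
1 | NULL | GN
5 | 11 | RF
14 | NULL | BQ
16 | NULL | JV

(1, NULL, GN); (5, 11, RF); (14, NULL, BQ); (16, NULL, JV)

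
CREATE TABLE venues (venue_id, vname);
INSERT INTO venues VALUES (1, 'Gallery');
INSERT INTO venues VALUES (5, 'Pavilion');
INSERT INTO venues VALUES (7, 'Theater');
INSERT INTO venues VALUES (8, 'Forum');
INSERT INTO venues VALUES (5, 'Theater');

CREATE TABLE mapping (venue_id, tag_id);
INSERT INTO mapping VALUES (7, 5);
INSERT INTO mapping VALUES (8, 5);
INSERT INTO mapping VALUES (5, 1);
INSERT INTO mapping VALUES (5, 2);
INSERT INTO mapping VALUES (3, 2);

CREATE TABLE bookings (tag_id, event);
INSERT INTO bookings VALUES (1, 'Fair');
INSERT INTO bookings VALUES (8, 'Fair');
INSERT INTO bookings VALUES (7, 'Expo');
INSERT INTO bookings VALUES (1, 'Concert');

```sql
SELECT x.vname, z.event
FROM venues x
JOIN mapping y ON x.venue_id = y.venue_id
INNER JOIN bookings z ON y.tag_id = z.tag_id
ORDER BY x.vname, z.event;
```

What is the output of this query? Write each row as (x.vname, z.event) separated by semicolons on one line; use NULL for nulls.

(Pavilion, Concert); (Pavilion, Fair); (Theater, Concert); (Theater, Fair)

Joins associate left-to-right: venues INNER JOIN mapping on venue_id gives 6 intermediate row(s).
Then INNER JOIN `bookings z` on tag_id: keep only rows whose y.tag_id appears in z.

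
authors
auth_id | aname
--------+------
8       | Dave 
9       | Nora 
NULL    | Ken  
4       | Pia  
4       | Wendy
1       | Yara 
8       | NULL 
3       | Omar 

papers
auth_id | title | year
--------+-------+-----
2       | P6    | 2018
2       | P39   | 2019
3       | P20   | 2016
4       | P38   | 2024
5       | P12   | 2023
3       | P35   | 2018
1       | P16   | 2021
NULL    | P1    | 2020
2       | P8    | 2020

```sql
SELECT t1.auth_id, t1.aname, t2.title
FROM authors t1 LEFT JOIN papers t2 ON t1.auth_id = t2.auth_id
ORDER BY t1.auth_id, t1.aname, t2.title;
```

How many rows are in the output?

9

LEFT JOIN keeps every row from `authors`; unmatched rows get NULL for `papers`'s columns.
Matching on t1.auth_id = t2.auth_id. A NULL in a compared column never satisfies the condition.
Matched pairs: 5; unmatched t1 rows kept: 4.
Total: 5 matched + 4 padded = 9 rows.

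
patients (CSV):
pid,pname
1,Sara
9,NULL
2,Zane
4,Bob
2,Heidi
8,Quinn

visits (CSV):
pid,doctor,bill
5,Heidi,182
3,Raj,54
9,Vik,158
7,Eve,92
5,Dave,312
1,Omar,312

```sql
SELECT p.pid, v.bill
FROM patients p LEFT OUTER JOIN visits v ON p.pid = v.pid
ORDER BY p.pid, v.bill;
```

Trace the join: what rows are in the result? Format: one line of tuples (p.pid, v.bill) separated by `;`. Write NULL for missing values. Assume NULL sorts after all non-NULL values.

(1, 312); (2, NULL); (2, NULL); (4, NULL); (8, NULL); (9, 158)

LEFT JOIN keeps every row from `patients`; unmatched rows get NULL for `visits`'s columns.
Matching on p.pid = v.pid.
- p[0] pid=1 → 1 match(es) in v → 1 row(s).
- p[1] pid=9 → 1 match(es) in v → 1 row(s).
- p[2] pid=2 → no match; kept with NULLs on the v side.
- p[3] pid=4 → no match; kept with NULLs on the v side.
- p[4] pid=2 → no match; kept with NULLs on the v side.
- p[5] pid=8 → no match; kept with NULLs on the v side.
After projecting and ordering:
p.pid | v.bill
1 | 312
2 | NULL
2 | NULL
4 | NULL
8 | NULL
9 | 158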